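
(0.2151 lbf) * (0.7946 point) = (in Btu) 2.542e-07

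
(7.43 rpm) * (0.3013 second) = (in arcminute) 805.9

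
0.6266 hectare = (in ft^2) 6.745e+04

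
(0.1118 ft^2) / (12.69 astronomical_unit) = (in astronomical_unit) 3.657e-26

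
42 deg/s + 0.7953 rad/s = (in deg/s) 87.57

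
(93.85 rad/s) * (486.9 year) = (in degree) 8.257e+13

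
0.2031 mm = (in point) 0.5757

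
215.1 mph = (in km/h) 346.2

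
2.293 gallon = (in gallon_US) 2.293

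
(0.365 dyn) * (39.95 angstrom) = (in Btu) 1.382e-17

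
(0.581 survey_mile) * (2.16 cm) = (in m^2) 20.2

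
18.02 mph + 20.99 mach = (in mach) 21.01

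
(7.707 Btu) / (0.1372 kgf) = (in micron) 6.043e+09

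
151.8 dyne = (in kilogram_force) 0.0001548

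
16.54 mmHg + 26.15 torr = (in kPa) 5.692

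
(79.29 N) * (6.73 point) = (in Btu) 0.0001784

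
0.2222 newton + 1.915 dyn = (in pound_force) 0.04996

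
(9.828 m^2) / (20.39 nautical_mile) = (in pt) 0.7377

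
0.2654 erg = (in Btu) 2.516e-11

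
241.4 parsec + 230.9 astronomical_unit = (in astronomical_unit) 4.979e+07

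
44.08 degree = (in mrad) 769.3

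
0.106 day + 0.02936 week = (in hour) 7.476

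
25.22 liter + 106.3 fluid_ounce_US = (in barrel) 0.1784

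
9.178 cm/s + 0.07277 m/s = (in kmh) 0.5924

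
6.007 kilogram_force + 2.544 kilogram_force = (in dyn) 8.386e+06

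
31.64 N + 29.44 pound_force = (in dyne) 1.626e+07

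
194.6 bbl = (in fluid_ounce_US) 1.046e+06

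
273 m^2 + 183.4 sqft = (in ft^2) 3122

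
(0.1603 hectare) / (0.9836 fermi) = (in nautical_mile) 8.8e+14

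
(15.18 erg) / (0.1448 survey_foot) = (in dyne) 3.439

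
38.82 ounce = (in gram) 1101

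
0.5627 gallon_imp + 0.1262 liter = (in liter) 2.684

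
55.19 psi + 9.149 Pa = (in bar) 3.805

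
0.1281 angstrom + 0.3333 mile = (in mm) 5.364e+05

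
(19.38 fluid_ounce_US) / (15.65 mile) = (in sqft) 2.449e-07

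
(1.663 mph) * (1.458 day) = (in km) 93.65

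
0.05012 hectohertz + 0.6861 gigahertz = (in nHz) 6.861e+17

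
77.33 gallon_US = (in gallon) 77.33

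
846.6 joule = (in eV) 5.284e+21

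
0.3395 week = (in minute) 3422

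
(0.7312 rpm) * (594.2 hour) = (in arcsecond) 3.379e+10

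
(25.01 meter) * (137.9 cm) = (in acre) 0.008522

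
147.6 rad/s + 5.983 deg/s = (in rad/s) 147.7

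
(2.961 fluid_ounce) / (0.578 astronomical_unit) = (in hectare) 1.013e-19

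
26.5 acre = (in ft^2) 1.154e+06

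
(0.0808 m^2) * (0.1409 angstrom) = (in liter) 1.138e-09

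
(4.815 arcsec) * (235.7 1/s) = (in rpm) 0.05254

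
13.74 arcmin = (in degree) 0.229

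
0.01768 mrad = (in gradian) 0.001126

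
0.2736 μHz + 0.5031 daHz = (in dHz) 50.31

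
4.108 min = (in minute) 4.108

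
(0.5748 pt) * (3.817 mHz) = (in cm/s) 7.74e-05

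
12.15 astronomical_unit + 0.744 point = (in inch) 7.156e+13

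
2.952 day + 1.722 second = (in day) 2.952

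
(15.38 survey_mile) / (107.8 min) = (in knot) 7.439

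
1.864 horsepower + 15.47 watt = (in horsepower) 1.885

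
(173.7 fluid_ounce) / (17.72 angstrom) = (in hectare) 289.9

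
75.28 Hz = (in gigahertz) 7.528e-08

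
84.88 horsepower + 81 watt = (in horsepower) 84.99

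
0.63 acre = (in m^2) 2550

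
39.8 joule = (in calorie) 9.512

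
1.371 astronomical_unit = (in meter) 2.051e+11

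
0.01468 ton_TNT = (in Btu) 5.822e+04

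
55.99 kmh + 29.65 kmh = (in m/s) 23.79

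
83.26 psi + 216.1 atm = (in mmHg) 1.685e+05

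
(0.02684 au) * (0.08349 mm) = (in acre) 82.84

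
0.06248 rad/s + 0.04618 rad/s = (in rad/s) 0.1087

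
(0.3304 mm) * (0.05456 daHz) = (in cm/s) 0.01803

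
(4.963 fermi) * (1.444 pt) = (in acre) 6.247e-22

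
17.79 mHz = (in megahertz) 1.779e-08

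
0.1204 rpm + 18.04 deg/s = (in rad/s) 0.3275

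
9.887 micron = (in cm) 0.0009887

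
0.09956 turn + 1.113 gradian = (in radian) 0.643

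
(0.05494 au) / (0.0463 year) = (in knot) 1.094e+04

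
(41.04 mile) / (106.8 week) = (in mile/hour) 0.002287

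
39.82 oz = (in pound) 2.489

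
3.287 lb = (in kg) 1.491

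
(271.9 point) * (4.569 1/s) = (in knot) 0.8519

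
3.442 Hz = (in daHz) 0.3442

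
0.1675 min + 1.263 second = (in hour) 0.003143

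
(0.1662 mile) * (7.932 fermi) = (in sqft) 2.284e-11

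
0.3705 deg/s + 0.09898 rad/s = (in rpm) 1.007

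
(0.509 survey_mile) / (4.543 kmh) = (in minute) 10.82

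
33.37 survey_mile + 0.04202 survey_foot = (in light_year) 5.677e-12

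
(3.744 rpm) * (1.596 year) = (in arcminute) 6.784e+10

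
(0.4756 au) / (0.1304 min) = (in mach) 2.671e+07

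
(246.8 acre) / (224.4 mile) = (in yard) 3.025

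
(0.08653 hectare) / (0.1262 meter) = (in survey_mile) 4.26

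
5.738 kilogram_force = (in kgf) 5.738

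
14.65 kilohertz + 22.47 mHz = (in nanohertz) 1.465e+13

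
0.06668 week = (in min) 672.1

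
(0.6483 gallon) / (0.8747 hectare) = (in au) 1.875e-18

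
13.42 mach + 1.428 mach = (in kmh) 1.82e+04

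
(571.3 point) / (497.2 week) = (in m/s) 6.702e-10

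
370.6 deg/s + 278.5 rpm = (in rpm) 340.3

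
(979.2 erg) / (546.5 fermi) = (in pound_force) 4.028e+07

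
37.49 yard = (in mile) 0.0213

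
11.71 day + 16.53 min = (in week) 1.674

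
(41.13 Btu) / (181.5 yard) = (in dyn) 2.615e+07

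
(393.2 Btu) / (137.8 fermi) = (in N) 3.011e+18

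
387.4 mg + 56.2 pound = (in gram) 2.549e+04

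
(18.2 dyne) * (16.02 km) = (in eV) 1.82e+19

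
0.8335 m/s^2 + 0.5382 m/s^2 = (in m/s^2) 1.372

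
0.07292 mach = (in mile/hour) 55.54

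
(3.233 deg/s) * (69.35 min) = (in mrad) 2.348e+05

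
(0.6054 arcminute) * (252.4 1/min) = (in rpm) 0.007074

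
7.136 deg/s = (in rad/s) 0.1245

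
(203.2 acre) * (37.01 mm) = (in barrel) 1.914e+05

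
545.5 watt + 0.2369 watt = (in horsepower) 0.7318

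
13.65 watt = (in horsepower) 0.0183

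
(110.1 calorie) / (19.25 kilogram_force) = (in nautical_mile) 0.001318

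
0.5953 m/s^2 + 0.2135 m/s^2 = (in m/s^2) 0.8088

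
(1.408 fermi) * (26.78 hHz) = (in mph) 8.435e-12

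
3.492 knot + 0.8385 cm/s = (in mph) 4.037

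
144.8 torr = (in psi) 2.8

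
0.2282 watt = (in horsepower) 0.000306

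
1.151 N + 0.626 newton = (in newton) 1.777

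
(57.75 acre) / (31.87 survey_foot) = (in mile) 14.95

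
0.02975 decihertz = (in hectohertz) 2.975e-05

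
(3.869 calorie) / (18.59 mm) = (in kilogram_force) 88.8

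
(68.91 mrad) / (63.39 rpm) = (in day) 1.201e-07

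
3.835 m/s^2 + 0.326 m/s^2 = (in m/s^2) 4.161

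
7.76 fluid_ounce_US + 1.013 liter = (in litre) 1.242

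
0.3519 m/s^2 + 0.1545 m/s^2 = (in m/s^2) 0.5064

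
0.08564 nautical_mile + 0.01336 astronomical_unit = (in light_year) 2.113e-07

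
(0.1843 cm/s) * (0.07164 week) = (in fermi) 7.985e+16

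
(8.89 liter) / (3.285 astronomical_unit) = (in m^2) 1.809e-14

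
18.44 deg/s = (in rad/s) 0.3218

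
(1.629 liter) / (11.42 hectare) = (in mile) 8.864e-12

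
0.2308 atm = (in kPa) 23.39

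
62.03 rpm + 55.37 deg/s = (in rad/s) 7.462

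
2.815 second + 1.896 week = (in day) 13.27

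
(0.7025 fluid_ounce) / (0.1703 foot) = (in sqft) 0.004308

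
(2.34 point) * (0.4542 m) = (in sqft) 0.004036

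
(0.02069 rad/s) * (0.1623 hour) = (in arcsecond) 2.493e+06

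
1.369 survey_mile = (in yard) 2409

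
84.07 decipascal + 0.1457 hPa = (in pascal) 22.98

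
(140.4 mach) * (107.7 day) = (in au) 2.974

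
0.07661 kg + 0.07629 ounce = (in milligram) 7.877e+04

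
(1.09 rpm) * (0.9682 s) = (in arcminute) 379.9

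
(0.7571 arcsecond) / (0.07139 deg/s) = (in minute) 4.91e-05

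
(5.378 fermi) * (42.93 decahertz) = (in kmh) 8.312e-12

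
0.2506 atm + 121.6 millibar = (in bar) 0.3755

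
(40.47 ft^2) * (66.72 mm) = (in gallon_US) 66.27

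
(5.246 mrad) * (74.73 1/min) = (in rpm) 0.06239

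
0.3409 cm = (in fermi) 3.409e+12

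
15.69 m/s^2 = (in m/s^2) 15.69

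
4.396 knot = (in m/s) 2.261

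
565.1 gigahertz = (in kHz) 5.651e+08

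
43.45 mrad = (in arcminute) 149.4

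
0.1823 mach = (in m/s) 62.07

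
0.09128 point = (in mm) 0.0322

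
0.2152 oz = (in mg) 6101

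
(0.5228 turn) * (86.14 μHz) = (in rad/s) 0.000283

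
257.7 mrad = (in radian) 0.2577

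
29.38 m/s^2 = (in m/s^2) 29.38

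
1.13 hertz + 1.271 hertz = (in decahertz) 0.2401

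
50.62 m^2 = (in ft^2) 544.9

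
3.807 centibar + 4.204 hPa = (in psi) 0.6131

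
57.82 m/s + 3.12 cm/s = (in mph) 129.4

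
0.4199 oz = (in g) 11.9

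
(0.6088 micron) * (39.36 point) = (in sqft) 9.099e-08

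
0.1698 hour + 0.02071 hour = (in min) 11.43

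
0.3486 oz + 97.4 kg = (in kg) 97.41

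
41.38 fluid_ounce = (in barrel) 0.007697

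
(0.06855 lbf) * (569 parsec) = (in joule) 5.354e+18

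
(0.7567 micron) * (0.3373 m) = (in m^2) 2.552e-07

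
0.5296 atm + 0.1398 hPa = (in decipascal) 5.368e+05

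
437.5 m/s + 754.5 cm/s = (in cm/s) 4.45e+04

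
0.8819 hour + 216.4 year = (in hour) 1.896e+06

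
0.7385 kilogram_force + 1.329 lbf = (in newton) 13.15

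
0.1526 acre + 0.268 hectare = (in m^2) 3298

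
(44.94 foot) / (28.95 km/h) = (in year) 5.401e-08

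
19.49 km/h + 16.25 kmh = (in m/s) 9.928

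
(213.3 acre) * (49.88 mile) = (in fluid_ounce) 2.343e+15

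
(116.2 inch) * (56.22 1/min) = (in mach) 0.008122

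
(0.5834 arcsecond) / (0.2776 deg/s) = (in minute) 9.73e-06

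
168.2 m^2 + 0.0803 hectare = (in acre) 0.24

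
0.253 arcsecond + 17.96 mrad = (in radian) 0.01796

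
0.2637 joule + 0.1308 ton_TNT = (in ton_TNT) 0.1308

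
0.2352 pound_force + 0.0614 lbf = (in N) 1.319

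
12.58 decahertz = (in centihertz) 1.258e+04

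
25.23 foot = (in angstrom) 7.69e+10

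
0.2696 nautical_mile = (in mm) 4.993e+05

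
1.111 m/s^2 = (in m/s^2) 1.111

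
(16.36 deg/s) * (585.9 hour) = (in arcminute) 2.07e+09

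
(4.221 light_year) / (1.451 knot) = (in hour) 1.486e+13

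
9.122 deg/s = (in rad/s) 0.1592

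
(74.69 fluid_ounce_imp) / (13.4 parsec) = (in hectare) 5.132e-25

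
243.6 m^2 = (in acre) 0.06019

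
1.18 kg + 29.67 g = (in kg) 1.21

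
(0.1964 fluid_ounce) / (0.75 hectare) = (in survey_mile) 4.812e-13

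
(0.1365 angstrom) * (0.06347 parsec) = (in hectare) 2.673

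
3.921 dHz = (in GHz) 3.921e-10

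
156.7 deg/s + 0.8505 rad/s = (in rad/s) 3.585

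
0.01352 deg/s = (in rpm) 0.002253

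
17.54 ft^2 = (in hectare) 0.000163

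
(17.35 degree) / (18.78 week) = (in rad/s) 2.666e-08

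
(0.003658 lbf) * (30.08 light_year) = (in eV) 2.89e+34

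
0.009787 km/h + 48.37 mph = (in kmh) 77.85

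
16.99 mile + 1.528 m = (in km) 27.34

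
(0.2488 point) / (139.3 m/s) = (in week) 1.042e-12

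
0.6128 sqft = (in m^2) 0.05693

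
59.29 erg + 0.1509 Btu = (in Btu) 0.1509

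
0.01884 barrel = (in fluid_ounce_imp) 105.4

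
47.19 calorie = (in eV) 1.232e+21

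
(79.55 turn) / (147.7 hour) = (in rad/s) 0.00094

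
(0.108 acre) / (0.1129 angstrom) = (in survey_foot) 1.27e+14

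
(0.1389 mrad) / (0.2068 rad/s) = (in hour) 1.866e-07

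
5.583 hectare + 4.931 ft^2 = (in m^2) 5.583e+04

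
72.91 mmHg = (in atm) 0.09593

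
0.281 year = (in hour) 2462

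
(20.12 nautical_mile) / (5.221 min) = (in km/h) 428.2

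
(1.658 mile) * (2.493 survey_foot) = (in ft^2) 2.182e+04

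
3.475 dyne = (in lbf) 7.812e-06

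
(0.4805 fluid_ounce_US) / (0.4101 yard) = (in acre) 9.364e-09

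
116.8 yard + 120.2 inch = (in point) 3.114e+05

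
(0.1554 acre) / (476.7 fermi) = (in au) 8819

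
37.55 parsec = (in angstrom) 1.159e+28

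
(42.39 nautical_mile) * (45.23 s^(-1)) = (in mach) 1.043e+04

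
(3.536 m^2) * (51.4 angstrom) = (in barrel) 1.143e-07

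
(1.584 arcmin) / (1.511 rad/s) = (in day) 3.529e-09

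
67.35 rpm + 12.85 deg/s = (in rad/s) 7.277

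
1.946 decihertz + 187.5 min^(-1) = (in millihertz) 3320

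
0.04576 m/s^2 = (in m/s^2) 0.04576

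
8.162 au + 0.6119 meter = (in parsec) 3.957e-05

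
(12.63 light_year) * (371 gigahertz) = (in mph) 9.916e+28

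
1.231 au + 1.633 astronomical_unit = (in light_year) 4.529e-05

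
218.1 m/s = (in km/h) 785.2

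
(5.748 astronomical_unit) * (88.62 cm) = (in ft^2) 8.202e+12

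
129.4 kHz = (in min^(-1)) 7.764e+06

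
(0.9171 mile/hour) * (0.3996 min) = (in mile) 0.006108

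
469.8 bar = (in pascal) 4.698e+07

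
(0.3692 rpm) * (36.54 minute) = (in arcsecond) 1.748e+07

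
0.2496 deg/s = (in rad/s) 0.004356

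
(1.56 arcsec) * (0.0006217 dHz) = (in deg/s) 2.694e-08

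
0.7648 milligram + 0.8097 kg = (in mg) 8.097e+05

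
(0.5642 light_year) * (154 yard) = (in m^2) 7.516e+17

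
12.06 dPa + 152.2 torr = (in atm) 0.2003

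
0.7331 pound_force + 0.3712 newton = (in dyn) 3.632e+05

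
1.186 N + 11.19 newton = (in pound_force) 2.782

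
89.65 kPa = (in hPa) 896.5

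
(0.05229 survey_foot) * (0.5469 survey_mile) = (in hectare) 0.001403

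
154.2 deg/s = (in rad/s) 2.691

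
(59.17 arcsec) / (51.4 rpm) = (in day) 6.168e-10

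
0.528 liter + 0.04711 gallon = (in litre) 0.7063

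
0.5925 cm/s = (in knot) 0.01152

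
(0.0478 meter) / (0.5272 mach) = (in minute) 4.438e-06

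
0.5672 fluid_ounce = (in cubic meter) 1.677e-05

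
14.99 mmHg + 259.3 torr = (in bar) 0.3657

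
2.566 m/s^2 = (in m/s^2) 2.566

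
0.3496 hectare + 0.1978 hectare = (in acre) 1.353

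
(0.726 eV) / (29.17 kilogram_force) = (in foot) 1.334e-21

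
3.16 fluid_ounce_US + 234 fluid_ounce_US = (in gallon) 1.853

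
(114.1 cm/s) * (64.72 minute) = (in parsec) 1.436e-13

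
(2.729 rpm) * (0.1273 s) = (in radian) 0.03638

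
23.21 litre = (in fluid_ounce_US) 784.8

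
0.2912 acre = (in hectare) 0.1178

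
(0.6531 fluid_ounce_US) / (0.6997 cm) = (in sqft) 0.02971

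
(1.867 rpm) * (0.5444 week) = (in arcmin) 2.213e+08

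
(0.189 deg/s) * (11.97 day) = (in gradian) 2.172e+05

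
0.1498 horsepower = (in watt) 111.7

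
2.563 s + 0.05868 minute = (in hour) 0.00169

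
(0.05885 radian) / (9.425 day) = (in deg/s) 4.141e-06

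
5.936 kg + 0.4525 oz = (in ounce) 209.8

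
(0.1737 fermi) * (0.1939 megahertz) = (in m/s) 3.368e-11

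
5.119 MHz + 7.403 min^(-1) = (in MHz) 5.119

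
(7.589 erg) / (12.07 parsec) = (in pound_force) 4.581e-25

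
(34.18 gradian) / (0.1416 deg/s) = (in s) 217.2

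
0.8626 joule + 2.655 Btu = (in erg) 2.802e+10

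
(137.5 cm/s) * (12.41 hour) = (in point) 1.741e+08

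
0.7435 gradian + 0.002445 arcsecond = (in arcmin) 40.15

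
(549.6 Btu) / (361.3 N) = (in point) 4.549e+06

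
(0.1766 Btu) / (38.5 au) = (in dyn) 3.235e-06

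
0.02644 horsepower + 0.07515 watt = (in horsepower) 0.02654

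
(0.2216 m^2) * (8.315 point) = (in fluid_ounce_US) 21.98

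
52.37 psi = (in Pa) 3.611e+05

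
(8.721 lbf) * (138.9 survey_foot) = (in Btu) 1.557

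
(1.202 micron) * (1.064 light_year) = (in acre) 2.99e+06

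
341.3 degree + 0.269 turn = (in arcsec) 1.577e+06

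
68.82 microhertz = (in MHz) 6.882e-11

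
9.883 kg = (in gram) 9883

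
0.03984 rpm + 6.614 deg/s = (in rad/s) 0.1196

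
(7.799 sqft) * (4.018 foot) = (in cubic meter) 0.8873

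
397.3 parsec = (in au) 8.195e+07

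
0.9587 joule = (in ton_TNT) 2.291e-10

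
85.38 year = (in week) 4452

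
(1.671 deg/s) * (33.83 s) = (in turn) 0.157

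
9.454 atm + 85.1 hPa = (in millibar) 9664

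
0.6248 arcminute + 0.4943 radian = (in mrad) 494.5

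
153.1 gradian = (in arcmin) 8267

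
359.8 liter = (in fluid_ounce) 1.217e+04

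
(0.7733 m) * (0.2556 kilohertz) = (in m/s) 197.7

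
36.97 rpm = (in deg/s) 221.8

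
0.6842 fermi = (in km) 6.842e-19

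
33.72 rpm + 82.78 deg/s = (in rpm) 47.52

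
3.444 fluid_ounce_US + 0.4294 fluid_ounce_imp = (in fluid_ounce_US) 3.857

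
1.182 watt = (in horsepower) 0.001585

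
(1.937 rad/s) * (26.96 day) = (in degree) 2.585e+08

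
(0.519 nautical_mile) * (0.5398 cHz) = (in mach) 0.01524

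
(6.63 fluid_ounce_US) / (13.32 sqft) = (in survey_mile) 9.845e-08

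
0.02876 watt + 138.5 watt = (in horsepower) 0.1858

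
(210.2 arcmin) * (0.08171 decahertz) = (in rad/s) 0.04996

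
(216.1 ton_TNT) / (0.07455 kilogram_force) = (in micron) 1.237e+18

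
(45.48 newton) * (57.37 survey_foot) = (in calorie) 190.1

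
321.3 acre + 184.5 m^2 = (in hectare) 130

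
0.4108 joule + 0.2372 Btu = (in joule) 250.7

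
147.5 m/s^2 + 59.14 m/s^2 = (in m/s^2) 206.6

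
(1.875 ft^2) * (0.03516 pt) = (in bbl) 1.359e-05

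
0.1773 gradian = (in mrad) 2.785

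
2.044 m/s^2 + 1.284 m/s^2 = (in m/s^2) 3.328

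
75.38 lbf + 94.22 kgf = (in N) 1259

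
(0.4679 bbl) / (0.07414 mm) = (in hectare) 0.1003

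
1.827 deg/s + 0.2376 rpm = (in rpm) 0.5421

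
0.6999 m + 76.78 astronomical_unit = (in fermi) 1.149e+28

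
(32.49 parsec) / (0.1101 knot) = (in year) 5.613e+11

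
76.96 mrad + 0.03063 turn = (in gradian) 17.15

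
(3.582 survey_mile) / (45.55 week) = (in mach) 6.146e-07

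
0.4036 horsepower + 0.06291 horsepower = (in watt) 347.9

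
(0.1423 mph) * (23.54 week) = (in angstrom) 9.057e+15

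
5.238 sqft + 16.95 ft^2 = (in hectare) 0.0002061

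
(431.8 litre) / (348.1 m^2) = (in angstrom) 1.24e+07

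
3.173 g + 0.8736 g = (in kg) 0.004047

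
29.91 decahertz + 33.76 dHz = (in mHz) 3.025e+05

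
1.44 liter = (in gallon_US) 0.3804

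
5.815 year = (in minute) 3.056e+06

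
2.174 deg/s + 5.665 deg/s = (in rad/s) 0.1368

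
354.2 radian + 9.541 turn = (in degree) 2.373e+04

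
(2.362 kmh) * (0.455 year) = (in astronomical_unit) 6.293e-05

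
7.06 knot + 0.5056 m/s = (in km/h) 14.9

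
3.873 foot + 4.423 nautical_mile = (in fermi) 8.193e+18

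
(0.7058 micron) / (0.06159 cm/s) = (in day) 1.326e-08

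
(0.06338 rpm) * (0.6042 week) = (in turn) 386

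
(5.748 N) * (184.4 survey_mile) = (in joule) 1.706e+06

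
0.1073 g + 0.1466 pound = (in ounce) 2.349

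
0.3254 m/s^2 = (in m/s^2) 0.3254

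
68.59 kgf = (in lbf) 151.2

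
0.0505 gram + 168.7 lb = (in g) 7.652e+04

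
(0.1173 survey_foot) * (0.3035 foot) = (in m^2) 0.003307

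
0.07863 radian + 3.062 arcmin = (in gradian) 5.062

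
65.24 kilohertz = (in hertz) 6.524e+04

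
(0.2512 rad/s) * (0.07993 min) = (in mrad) 1205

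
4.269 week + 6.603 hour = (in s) 2.606e+06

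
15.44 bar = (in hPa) 1.544e+04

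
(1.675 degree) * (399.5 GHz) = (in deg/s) 6.692e+11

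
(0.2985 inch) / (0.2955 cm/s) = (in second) 2.566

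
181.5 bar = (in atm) 179.1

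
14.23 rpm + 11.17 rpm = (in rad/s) 2.66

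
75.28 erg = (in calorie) 1.799e-06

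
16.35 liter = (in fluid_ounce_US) 552.9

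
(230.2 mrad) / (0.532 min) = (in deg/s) 0.4132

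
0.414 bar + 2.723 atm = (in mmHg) 2380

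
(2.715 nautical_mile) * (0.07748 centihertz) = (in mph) 8.715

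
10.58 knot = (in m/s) 5.443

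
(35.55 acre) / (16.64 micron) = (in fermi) 8.646e+24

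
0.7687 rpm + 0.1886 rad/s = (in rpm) 2.57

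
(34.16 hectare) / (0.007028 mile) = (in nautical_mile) 16.31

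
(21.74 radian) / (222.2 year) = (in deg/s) 1.778e-07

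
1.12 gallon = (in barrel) 0.02667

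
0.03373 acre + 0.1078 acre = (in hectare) 0.05728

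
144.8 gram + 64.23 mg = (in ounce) 5.11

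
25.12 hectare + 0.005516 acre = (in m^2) 2.512e+05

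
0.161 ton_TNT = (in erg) 6.736e+15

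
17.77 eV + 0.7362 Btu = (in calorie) 185.6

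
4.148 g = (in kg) 0.004148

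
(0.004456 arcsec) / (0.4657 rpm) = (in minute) 7.383e-09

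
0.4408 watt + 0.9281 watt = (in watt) 1.369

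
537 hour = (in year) 0.0613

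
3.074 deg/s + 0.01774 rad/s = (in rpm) 0.6817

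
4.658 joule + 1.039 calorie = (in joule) 9.005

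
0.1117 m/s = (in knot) 0.2171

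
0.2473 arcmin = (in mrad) 0.07194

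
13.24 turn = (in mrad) 8.319e+04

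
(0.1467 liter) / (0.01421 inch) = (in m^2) 0.4064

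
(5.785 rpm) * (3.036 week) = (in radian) 1.112e+06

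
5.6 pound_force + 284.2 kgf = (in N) 2812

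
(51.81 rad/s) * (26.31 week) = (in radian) 8.244e+08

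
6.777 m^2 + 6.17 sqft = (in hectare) 0.000735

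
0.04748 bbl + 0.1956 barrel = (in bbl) 0.2431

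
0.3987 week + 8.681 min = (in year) 0.007663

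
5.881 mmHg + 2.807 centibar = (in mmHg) 26.94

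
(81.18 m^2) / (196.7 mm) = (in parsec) 1.338e-14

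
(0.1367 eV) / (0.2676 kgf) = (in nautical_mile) 4.506e-24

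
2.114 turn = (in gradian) 845.6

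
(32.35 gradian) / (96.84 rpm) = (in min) 0.0008351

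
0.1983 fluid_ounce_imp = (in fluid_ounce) 0.1905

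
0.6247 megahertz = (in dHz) 6.247e+06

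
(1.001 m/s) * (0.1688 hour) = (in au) 4.066e-09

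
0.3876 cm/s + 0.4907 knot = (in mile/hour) 0.5734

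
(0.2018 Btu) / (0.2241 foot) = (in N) 3117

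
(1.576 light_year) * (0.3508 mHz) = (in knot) 1.017e+13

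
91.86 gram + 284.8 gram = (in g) 376.7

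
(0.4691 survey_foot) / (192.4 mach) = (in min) 3.638e-08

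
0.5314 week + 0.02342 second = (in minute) 5357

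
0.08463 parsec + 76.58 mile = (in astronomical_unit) 1.746e+04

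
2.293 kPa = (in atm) 0.02263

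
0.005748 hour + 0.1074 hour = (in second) 407.3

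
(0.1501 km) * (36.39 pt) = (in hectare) 0.0001927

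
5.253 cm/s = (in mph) 0.1175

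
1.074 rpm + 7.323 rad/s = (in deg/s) 426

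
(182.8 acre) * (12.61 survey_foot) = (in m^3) 2.843e+06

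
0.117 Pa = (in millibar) 0.00117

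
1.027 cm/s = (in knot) 0.01996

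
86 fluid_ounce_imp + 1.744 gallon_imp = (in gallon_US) 2.74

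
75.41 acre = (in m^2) 3.052e+05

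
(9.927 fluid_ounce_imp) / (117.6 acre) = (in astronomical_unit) 3.962e-21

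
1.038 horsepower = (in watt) 774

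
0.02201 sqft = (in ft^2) 0.02201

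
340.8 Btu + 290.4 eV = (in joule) 3.596e+05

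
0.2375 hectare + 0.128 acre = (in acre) 0.7149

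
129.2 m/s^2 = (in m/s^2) 129.2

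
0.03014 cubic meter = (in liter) 30.14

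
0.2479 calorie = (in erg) 1.037e+07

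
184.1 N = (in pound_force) 41.39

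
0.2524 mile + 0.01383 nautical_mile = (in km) 0.4318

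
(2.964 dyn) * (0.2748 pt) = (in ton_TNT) 6.868e-19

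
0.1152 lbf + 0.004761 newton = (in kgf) 0.05274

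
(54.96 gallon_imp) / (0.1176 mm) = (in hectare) 0.2125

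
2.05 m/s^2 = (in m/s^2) 2.05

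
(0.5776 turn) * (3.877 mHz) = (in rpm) 0.1344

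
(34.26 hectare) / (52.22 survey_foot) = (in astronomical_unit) 1.439e-07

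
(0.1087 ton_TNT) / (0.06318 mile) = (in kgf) 4.561e+05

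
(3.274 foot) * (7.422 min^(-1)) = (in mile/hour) 0.2761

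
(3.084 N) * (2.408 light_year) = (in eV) 4.385e+35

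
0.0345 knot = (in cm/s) 1.775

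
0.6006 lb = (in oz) 9.61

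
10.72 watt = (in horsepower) 0.01438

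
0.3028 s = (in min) 0.005047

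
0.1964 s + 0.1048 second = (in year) 9.551e-09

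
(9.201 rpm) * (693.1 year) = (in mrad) 2.106e+13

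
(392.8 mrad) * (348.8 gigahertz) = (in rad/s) 1.37e+11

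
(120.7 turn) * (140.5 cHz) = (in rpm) 1.018e+04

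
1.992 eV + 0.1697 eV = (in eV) 2.162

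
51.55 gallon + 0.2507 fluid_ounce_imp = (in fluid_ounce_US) 6599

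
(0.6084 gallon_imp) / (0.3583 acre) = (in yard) 2.086e-06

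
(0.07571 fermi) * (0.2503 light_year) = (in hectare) 1.793e-05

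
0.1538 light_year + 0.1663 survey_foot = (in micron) 1.455e+21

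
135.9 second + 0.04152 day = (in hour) 1.034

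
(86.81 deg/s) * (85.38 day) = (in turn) 1.779e+06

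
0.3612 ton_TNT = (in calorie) 3.612e+08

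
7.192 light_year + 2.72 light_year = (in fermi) 9.377e+31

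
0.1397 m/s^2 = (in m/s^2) 0.1397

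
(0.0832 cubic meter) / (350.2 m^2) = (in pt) 0.6735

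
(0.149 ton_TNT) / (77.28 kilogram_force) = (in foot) 2.699e+06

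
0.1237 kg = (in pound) 0.2727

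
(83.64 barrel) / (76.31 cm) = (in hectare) 0.001743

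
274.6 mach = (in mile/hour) 2.092e+05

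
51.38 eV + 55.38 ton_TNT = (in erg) 2.317e+18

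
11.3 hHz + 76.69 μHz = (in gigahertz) 1.13e-06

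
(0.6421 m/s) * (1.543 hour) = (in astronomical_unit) 2.384e-08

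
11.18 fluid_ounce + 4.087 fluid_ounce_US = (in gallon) 0.1193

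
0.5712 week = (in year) 0.01095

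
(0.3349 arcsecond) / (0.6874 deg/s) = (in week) 2.238e-10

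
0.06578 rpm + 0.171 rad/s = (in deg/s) 10.19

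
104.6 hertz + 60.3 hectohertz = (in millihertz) 6.135e+06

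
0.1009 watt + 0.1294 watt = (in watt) 0.2303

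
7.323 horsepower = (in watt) 5461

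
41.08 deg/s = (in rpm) 6.847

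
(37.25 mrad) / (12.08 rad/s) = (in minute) 5.139e-05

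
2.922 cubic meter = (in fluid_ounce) 9.88e+04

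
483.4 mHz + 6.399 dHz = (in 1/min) 67.4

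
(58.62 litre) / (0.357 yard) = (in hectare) 1.796e-05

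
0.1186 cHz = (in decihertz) 0.01186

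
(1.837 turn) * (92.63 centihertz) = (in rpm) 102.1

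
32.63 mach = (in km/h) 4e+04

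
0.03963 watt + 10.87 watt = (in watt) 10.91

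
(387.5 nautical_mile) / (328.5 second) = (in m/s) 2185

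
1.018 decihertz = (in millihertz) 101.8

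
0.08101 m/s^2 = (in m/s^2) 0.08101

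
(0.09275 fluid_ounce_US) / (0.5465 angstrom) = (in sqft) 5.403e+05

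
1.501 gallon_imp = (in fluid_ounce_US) 230.7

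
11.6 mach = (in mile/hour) 8835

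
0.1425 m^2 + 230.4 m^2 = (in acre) 0.05697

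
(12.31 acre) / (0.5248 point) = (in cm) 2.691e+10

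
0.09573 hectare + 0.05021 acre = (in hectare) 0.116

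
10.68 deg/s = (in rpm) 1.78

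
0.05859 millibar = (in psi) 0.0008498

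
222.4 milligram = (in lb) 0.0004903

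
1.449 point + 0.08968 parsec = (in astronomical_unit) 1.85e+04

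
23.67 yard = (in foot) 71.01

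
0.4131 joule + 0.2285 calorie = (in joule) 1.369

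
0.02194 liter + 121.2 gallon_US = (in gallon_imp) 100.9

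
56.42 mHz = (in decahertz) 0.005642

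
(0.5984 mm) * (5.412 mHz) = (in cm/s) 0.0003239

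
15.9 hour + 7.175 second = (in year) 0.001815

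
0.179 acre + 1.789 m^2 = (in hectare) 0.07262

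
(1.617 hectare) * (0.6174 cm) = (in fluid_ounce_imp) 3.514e+06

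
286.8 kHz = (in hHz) 2868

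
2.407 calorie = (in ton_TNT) 2.407e-09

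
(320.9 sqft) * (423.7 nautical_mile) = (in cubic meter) 2.339e+07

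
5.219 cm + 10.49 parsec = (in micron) 3.237e+23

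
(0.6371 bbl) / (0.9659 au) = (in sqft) 7.545e-12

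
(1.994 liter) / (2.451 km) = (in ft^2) 8.757e-06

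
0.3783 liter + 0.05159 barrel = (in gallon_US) 2.267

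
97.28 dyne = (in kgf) 9.92e-05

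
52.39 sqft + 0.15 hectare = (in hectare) 0.1505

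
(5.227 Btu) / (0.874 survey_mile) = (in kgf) 0.3998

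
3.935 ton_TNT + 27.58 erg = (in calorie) 3.935e+09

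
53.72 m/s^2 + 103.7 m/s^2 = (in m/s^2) 157.4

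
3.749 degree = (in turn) 0.01041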